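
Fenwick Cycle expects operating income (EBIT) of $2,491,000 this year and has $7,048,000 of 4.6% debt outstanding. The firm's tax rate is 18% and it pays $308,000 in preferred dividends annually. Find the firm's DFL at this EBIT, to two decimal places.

1.39

Interest = $324,208.00.
Preferred dividends grossed up pre-tax: $308,000 / (1 − 0.18) = $375,609.76.
DFL = EBIT ÷ [EBIT − I − D_p/(1−t)] = $2,491,000 ÷ [$2,491,000 − $324,208.00 − $375,609.76] = $2,491,000 ÷ $1,791,182.24 = 1.3907.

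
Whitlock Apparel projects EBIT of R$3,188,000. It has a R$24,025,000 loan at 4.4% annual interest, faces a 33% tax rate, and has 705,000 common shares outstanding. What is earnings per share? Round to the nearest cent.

R$2.03

Interest = R$1,057,100.00, so EBT = R$3,188,000 − R$1,057,100.00 = R$2,130,900.00.
After tax at 33%: net income = R$2,130,900.00 × 0.67 = R$1,427,703.00.
Per share: R$1,427,703.00 / 705,000 shares = R$2.03.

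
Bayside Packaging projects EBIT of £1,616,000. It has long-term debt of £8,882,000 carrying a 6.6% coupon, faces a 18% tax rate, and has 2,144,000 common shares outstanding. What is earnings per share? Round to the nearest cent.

Pre-tax income = £1,616,000 − £586,212.00 = £1,029,788.00.
After tax at 18%: net income = £1,029,788.00 × 0.82 = £844,426.16.
Per share: £844,426.16 / 2,144,000 shares = £0.39.

£0.39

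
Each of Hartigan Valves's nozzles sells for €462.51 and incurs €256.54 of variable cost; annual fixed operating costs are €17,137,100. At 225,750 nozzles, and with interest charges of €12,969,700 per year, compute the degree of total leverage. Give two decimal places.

At 225,750 units, contribution = 225,750 × €205.97 = €46,497,727.50.
Operating income = contribution − fixed costs = €46,497,727.50 − €17,137,100 = €29,360,627.50. Interest = €12,969,700.00, so EBIT − I = €16,390,927.50.
DCL = contribution ÷ (EBIT − I) = €46,497,727.50 ÷ €16,390,927.50 = 2.8368.

2.84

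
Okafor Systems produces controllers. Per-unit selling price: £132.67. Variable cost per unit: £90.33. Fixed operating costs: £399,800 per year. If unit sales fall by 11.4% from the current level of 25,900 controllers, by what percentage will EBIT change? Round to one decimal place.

At 25,900 units, contribution = 25,900 × £42.34 = £1,096,606.00.
Operating income = contribution − fixed costs = £1,096,606.00 − £399,800 = £696,806.00.
DOL = contribution ÷ EBIT = £1,096,606.00 ÷ £696,806.00 = 1.5738.
%ΔEBIT = DOL × %ΔSales = 1.5738 × -11.4% = -17.9%.

-17.9%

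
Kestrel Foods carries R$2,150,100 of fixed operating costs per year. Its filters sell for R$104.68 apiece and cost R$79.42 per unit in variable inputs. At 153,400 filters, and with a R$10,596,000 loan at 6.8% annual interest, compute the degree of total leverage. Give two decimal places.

3.86

Total contribution margin = 153,400 × R$25.26 = R$3,874,884.00.
Operating income = contribution − fixed costs = R$3,874,884.00 − R$2,150,100 = R$1,724,784.00. Interest = R$720,528.00, so EBIT − I = R$1,004,256.00.
DCL = contribution ÷ (EBIT − I) = R$3,874,884.00 ÷ R$1,004,256.00 = 3.8585.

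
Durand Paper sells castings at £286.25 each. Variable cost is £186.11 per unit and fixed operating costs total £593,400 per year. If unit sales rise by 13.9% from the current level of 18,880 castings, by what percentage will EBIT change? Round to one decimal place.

Contribution at this volume is 18,880 × £100.14 = £1,890,643.20.
Operating income = contribution − fixed costs = £1,890,643.20 − £593,400 = £1,297,243.20.
So DOL = total CM / EBIT = £1,890,643.20 / £1,297,243.20 = 1.4574.
Operating income changes by 1.4574 × +13.9% = +20.3%.

+20.3%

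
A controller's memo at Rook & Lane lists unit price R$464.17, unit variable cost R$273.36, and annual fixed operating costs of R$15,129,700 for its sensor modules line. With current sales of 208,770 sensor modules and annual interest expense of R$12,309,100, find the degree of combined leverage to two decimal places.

At 208,770 units, contribution = 208,770 × R$190.81 = R$39,835,403.70.
Subtracting fixed costs: EBIT = R$39,835,403.70 − R$15,129,700 = R$24,705,703.70. Interest = R$12,309,100.00, so EBIT − I = R$12,396,603.70.
Degree of total leverage = total CM / (EBIT − interest) = R$39,835,403.70 / R$12,396,603.70 = 3.2134.

3.21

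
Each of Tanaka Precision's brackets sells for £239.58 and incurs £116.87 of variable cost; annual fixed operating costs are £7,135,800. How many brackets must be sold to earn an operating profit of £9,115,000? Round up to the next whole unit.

132,433 brackets

Unit CM = price − variable cost = £239.58 − £116.87 = £122.71.
Required volume = (fixed costs + target profit) ÷ CM = (£7,135,800 + £9,115,000) ÷ £122.71 = 132,432.56, so 132,433 brackets.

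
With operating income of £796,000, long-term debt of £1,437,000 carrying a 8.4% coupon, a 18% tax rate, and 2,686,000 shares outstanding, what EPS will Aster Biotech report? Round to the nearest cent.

Pre-tax income = £796,000 − £120,708.00 = £675,292.00.
Net income = £675,292.00 × (1 − 0.18) = £553,739.44.
Per share: £553,739.44 / 2,686,000 shares = £0.21.

£0.21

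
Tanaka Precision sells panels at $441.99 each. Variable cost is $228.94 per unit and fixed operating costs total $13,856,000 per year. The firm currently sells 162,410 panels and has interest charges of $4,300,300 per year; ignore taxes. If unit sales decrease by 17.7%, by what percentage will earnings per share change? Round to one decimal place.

Contribution at this volume is 162,410 × $213.05 = $34,601,450.50.
EBIT = $34,601,450.50 − $13,856,000 = $20,745,450.50.
After interest of $4,300,300.00, pre-tax earnings = $16,445,150.50.
Degree of combined leverage = contribution ÷ (EBIT − I) = $34,601,450.50 ÷ $16,445,150.50 = 2.1041.
EPS therefore changes by 2.1041 × (-17.7%) = -37.2%.

-37.2%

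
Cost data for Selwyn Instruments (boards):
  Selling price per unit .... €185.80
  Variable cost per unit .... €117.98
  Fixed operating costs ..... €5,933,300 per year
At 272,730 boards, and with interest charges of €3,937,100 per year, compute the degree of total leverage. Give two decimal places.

Contribution at this volume is 272,730 × €67.82 = €18,496,548.60.
Subtracting fixed costs: EBIT = €18,496,548.60 − €5,933,300 = €12,563,248.60. Interest = €3,937,100.00.
DOL = €18,496,548.60 ÷ €12,563,248.60 = 1.4723; DFL = €12,563,248.60 ÷ €8,626,148.60 = 1.4564.
Combined leverage = 1.4723 × 1.4564 = 2.1443.

2.14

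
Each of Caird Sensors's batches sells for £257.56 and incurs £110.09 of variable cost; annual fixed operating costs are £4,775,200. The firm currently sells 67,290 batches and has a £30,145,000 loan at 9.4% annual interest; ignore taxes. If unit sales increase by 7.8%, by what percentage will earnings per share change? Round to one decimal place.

At 67,290 units, contribution = 67,290 × £147.47 = £9,923,256.30.
Operating income = contribution − fixed costs = £9,923,256.30 − £4,775,200 = £5,148,056.30.
Interest = £2,833,630.00, so EBIT − I = £2,314,426.30.
DCL = total CM / (EBIT − I) = £9,923,256.30 / £2,314,426.30 = 4.2876.
%ΔEPS = DCL × %ΔSales = 4.2876 × +7.8% = +33.4%.

+33.4%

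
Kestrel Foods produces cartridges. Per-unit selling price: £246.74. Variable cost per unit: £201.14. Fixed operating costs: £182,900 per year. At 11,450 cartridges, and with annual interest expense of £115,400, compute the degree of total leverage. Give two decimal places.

2.33

At 11,450 units, contribution = 11,450 × £45.60 = £522,120.00.
Operating income = contribution − fixed costs = £522,120.00 − £182,900 = £339,220.00. Interest = £115,400.00, so EBIT − I = £223,820.00.
DCL = contribution ÷ (EBIT − I) = £522,120.00 ÷ £223,820.00 = 2.3328.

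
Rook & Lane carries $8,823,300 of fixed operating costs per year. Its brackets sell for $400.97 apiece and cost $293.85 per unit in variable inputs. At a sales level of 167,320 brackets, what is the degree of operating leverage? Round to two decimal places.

1.97

Total contribution margin = 167,320 × $107.12 = $17,923,318.40.
EBIT = $17,923,318.40 − $8,823,300 = $9,100,018.40.
Degree of operating leverage = $17,923,318.40 / $9,100,018.40 = 1.9696.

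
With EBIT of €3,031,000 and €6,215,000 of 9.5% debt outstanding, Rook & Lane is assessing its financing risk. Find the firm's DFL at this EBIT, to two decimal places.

1.24

Interest = €590,425.00.
Degree of financial leverage = EBIT / (EBIT − interest) = €3,031,000 / €2,440,575.00 = 1.2419.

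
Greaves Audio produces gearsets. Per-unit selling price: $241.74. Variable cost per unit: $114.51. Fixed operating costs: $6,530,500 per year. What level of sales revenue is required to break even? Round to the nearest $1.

$12,408,104

Contribution margin per unit = $241.74 − $114.51 = $127.23, a CM ratio of $127.23 ÷ $241.74 = 0.5263.
Break-even revenue = fixed costs × price ÷ CM = $6,530,500 × $241.74 ÷ $127.23 = $12,408,104.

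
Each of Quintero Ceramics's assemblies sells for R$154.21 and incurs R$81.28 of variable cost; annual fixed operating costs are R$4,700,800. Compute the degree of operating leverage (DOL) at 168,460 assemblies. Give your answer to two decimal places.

Total contribution margin = 168,460 × R$72.93 = R$12,285,787.80.
EBIT = R$12,285,787.80 − R$4,700,800 = R$7,584,987.80.
Degree of operating leverage = R$12,285,787.80 / R$7,584,987.80 = 1.6198.

1.62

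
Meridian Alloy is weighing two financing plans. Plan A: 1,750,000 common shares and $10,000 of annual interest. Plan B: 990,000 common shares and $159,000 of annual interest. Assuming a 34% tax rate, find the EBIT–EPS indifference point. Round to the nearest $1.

$353,092

At indifference, (EBIT − 10,000)(1 − t)/1,750,000 = (EBIT − 159,000)(1 − t)/990,000.
Cancelling (1 − t) and cross-multiplying: 990,000·(EBIT − 10,000) = 1,750,000·(EBIT − 159,000).
Solving, EBIT = (159,000·1,750,000 − 10,000·990,000) / (1,750,000 − 990,000) = 268,350,000,000 / 760,000 = 353,092.11.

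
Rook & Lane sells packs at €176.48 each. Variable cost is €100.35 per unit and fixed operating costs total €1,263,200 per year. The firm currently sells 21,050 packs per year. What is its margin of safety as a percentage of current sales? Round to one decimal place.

21.2%

Contribution margin per unit = €176.48 − €100.35 = €76.13. Break-even units = €1,263,200 ÷ €76.13 = 16,592.67; break-even revenue = 16,592.67 × €176.48 = €2,928,274.48.
Current sales = 21,050 × €176.48 = €3,714,904.00.
Margin of safety = (€3,714,904.00 − €2,928,274.48) ÷ €3,714,904.00 = 21.2%.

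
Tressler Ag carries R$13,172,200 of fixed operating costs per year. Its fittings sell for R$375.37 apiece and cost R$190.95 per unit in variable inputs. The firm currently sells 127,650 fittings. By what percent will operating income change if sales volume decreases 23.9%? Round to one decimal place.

-54.3%

At 127,650 units, contribution = 127,650 × R$184.42 = R$23,541,213.00.
Operating income = contribution − fixed costs = R$23,541,213.00 − R$13,172,200 = R$10,369,013.00.
Degree of operating leverage = R$23,541,213.00 / R$10,369,013.00 = 2.2703.
%ΔEBIT = DOL × %ΔSales = 2.2703 × -23.9% = -54.3%.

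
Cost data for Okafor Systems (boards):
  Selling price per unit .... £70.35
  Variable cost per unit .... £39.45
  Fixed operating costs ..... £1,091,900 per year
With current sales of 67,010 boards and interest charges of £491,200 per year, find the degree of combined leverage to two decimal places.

At 67,010 units, contribution = 67,010 × £30.90 = £2,070,609.00.
Subtracting fixed costs: EBIT = £2,070,609.00 − £1,091,900 = £978,709.00. Interest = £491,200.00.
DOL = £2,070,609.00 ÷ £978,709.00 = 2.1157; DFL = £978,709.00 ÷ £487,509.00 = 2.0076.
Combined leverage = 2.1157 × 2.0076 = 4.2475.

4.25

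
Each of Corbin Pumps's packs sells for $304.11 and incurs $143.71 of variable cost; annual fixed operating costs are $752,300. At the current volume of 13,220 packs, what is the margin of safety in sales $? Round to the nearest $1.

$2,594,013

Contribution margin per unit = $304.11 − $143.71 = $160.40. Break-even units = $752,300 ÷ $160.40 = 4,690.15; break-even revenue = 4,690.15 × $304.11 = $1,426,321.40.
Actual sales revenue = 13,220 × $304.11 = $4,020,334.20.
Margin of safety = $4,020,334.20 − $1,426,321.40 = $2,594,013.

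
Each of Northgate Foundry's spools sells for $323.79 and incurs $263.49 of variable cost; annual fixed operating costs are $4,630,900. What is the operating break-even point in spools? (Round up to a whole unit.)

Each unit contributes $323.79 − $263.49 = $60.30.
Units to break even: $4,630,900 ÷ $60.30 = 76,797.68, rounded up to 76,798.

76,798 spools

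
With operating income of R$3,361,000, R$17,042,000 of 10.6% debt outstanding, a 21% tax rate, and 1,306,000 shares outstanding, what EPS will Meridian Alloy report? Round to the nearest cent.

R$0.94

Interest = R$1,806,452.00, so EBT = R$3,361,000 − R$1,806,452.00 = R$1,554,548.00.
After tax at 21%: net income = R$1,554,548.00 × 0.79 = R$1,228,092.92.
EPS = R$1,228,092.92 ÷ 1,306,000 = R$0.94.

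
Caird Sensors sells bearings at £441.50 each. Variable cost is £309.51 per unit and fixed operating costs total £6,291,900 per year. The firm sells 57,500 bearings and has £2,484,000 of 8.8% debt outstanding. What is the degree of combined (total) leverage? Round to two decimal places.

7.03

Contribution at this volume is 57,500 × £131.99 = £7,589,425.00.
Operating income = contribution − fixed costs = £7,589,425.00 − £6,291,900 = £1,297,525.00. Interest = £218,592.00.
DOL = £7,589,425.00 ÷ £1,297,525.00 = 5.8492; DFL = £1,297,525.00 ÷ £1,078,933.00 = 1.2026.
DCL = DOL × DFL = 5.8492 × 1.2026 = 7.0342.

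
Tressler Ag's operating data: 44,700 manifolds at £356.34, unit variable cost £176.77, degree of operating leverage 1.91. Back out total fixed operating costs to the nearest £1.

Contribution at this volume is 44,700 × £179.57 = £8,026,779.00.
DOL = contribution / EBIT, so EBIT = £8,026,779.00 / 1.91 = £4,202,502.09.
Fixed costs = CM − EBIT = £8,026,779.00 − £4,202,502.09 = £3,824,277.

£3,824,277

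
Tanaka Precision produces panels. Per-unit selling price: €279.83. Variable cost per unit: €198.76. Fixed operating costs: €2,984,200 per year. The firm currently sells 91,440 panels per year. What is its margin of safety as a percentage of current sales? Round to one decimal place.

Each unit contributes €279.83 − €198.76 = €81.07. Break-even units = €2,984,200 ÷ €81.07 = 36,810.16; break-even revenue = 36,810.16 × €279.83 = €10,300,588.21.
Actual sales revenue = 91,440 × €279.83 = €25,587,655.20.
Margin of safety = (€25,587,655.20 − €10,300,588.21) ÷ €25,587,655.20 = 59.7%.

59.7%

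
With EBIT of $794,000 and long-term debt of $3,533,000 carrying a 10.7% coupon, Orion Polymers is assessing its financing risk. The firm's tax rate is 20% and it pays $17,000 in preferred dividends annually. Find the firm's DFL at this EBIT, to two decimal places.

Annual interest charges come to $378,031.00.
Pre-tax preferred-dividend burden = $17,000 ÷ (1 − 0.20) = $21,250.00.
DFL = EBIT ÷ [EBIT − I − D_p/(1−t)] = $794,000 ÷ [$794,000 − $378,031.00 − $21,250.00] = $794,000 ÷ $394,719.00 = 2.0116.

2.01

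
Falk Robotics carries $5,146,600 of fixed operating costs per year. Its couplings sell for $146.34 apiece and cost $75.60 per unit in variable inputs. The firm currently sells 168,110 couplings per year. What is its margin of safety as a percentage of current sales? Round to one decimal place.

56.7%

Contribution margin per unit = $146.34 − $75.60 = $70.74. Break-even units = $5,146,600 ÷ $70.74 = 72,753.75; break-even revenue = 72,753.75 × $146.34 = $10,646,783.21.
Actual sales revenue = 168,110 × $146.34 = $24,601,217.40.
Margin of safety = ($24,601,217.40 − $10,646,783.21) ÷ $24,601,217.40 = 56.7%.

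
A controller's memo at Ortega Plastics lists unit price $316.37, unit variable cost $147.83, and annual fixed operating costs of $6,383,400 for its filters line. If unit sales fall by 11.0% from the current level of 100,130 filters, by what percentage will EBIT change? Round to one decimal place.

Contribution at this volume is 100,130 × $168.54 = $16,875,910.20.
EBIT = $16,875,910.20 − $6,383,400 = $10,492,510.20.
So DOL = total CM / EBIT = $16,875,910.20 / $10,492,510.20 = 1.6084.
Operating income changes by 1.6084 × -11.0% = -17.7%.

-17.7%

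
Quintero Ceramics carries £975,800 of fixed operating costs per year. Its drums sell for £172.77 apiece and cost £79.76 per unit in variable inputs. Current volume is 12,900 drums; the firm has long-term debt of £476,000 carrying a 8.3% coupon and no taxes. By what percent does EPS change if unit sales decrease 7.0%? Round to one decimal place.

-45.5%

Contribution at this volume is 12,900 × £93.01 = £1,199,829.00.
Subtracting fixed costs: EBIT = £1,199,829.00 − £975,800 = £224,029.00.
Interest = £39,508.00, so EBIT − I = £184,521.00.
DCL = total CM / (EBIT − I) = £1,199,829.00 / £184,521.00 = 6.5024.
%ΔEPS = DCL × %ΔSales = 6.5024 × -7.0% = -45.5%.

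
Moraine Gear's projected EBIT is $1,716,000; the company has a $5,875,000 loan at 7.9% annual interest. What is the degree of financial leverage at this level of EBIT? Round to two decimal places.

1.37

Annual interest charges come to $464,125.00.
DFL = EBIT ÷ (EBIT − I) = $1,716,000 ÷ ($1,716,000 − $464,125.00) = $1,716,000 ÷ $1,251,875.00 = 1.3707.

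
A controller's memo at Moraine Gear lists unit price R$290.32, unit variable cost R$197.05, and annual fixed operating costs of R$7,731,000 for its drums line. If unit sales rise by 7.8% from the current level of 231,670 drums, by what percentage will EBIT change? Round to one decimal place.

+12.1%

Total contribution margin = 231,670 × R$93.27 = R$21,607,860.90.
Subtracting fixed costs: EBIT = R$21,607,860.90 − R$7,731,000 = R$13,876,860.90.
So DOL = total CM / EBIT = R$21,607,860.90 / R$13,876,860.90 = 1.5571.
So EBIT moves 1.5571 × (+7.8%) = +12.1%.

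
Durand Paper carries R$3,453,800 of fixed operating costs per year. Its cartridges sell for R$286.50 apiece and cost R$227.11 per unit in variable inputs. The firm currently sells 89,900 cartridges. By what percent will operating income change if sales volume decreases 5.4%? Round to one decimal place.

-15.3%

At 89,900 units, contribution = 89,900 × R$59.39 = R$5,339,161.00.
Subtracting fixed costs: EBIT = R$5,339,161.00 − R$3,453,800 = R$1,885,361.00.
DOL = contribution ÷ EBIT = R$5,339,161.00 ÷ R$1,885,361.00 = 2.8319.
%ΔEBIT = DOL × %ΔSales = 2.8319 × -5.4% = -15.3%.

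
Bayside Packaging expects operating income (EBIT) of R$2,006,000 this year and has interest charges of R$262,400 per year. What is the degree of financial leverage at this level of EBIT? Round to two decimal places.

1.15

Annual interest charges come to R$262,400.00.
Degree of financial leverage = EBIT / (EBIT − interest) = R$2,006,000 / R$1,743,600.00 = 1.1505.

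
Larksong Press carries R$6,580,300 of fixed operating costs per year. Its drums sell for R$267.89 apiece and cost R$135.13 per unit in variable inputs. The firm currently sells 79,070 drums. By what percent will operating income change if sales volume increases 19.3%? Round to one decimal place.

Contribution at this volume is 79,070 × R$132.76 = R$10,497,333.20.
EBIT = R$10,497,333.20 − R$6,580,300 = R$3,917,033.20.
So DOL = total CM / EBIT = R$10,497,333.20 / R$3,917,033.20 = 2.6799.
%ΔEBIT = DOL × %ΔSales = 2.6799 × +19.3% = +51.7%.

+51.7%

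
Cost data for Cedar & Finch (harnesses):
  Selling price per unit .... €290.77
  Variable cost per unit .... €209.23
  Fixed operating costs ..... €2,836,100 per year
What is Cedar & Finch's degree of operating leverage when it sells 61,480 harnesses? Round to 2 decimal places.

At 61,480 units, contribution = 61,480 × €81.54 = €5,013,079.20.
EBIT = €5,013,079.20 − €2,836,100 = €2,176,979.20.
So DOL = total CM / EBIT = €5,013,079.20 / €2,176,979.20 = 2.3028.

2.30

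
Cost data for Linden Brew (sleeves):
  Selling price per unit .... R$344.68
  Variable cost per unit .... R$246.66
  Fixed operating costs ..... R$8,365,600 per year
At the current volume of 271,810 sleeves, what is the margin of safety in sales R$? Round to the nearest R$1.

R$64,270,464

Contribution margin per unit = R$344.68 − R$246.66 = R$98.02. Break-even units = R$8,365,600 ÷ R$98.02 = 85,345.85; break-even revenue = 85,345.85 × R$344.68 = R$29,417,006.81.
Current sales = 271,810 × R$344.68 = R$93,687,470.80.
Margin of safety = R$93,687,470.80 − R$29,417,006.81 = R$64,270,464.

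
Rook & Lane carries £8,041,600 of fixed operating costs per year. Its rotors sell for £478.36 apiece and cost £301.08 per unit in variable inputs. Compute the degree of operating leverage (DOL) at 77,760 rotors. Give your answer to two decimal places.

2.40

Total contribution margin = 77,760 × £177.28 = £13,785,292.80.
Operating income = contribution − fixed costs = £13,785,292.80 − £8,041,600 = £5,743,692.80.
Degree of operating leverage = £13,785,292.80 / £5,743,692.80 = 2.4001.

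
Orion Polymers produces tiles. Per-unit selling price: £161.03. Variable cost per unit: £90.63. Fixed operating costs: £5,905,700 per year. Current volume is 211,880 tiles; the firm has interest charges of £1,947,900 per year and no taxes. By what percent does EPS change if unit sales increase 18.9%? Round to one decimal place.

Contribution at this volume is 211,880 × £70.40 = £14,916,352.00.
EBIT = £14,916,352.00 − £5,905,700 = £9,010,652.00.
After interest of £1,947,900.00, pre-tax earnings = £7,062,752.00.
DCL = total CM / (EBIT − I) = £14,916,352.00 / £7,062,752.00 = 2.1120.
EPS therefore changes by 2.1120 × (+18.9%) = +39.9%.

+39.9%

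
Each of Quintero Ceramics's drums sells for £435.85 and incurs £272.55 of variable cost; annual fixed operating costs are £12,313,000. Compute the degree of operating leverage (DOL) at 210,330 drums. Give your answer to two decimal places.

1.56

Total contribution margin = 210,330 × £163.30 = £34,346,889.00.
Operating income = contribution − fixed costs = £34,346,889.00 − £12,313,000 = £22,033,889.00.
Degree of operating leverage = £34,346,889.00 / £22,033,889.00 = 1.5588.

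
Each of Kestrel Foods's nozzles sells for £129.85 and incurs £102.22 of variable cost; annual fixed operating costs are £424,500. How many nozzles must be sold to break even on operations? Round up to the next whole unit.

15,364 nozzles

Each unit contributes £129.85 − £102.22 = £27.63.
Break-even volume = fixed costs ÷ CM per unit = £424,500 ÷ £27.63 = 15,363.74, so 15,364 nozzles.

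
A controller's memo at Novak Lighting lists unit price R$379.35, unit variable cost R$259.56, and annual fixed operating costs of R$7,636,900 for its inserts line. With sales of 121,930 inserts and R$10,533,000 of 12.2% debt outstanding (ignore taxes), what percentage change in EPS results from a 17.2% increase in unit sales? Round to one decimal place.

Total contribution margin = 121,930 × R$119.79 = R$14,605,994.70.
Subtracting fixed costs: EBIT = R$14,605,994.70 − R$7,636,900 = R$6,969,094.70.
After interest of R$1,285,026.00, pre-tax earnings = R$5,684,068.70.
DCL = total CM / (EBIT − I) = R$14,605,994.70 / R$5,684,068.70 = 2.5696.
%ΔEPS = DCL × %ΔSales = 2.5696 × +17.2% = +44.2%.

+44.2%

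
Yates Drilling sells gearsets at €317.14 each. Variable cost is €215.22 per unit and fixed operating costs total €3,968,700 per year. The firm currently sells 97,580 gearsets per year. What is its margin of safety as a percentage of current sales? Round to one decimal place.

60.1%

Each unit contributes €317.14 − €215.22 = €101.92. Break-even units = €3,968,700 ÷ €101.92 = 38,939.36; break-even revenue = 38,939.36 × €317.14 = €12,349,229.96.
Current sales = 97,580 × €317.14 = €30,946,521.20.
Margin of safety = (€30,946,521.20 − €12,349,229.96) ÷ €30,946,521.20 = 60.1%.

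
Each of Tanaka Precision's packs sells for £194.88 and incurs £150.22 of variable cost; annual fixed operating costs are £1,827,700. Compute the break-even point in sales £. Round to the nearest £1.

£7,975,418

Contribution margin per unit = £194.88 − £150.22 = £44.66, a CM ratio of £44.66 ÷ £194.88 = 0.2292.
Break-even sales = FC ÷ CM ratio = £1,827,700 × £194.88 / £44.66 = £7,975,418.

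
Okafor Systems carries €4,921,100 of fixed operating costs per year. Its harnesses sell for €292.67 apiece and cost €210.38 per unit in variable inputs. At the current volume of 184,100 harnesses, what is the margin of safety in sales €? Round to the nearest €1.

Contribution margin per unit = €292.67 − €210.38 = €82.29. Break-even units = €4,921,100 ÷ €82.29 = 59,801.92; break-even revenue = 59,801.92 × €292.67 = €17,502,227.94.
Current sales = 184,100 × €292.67 = €53,880,547.00.
Margin of safety = €53,880,547.00 − €17,502,227.94 = €36,378,319.

€36,378,319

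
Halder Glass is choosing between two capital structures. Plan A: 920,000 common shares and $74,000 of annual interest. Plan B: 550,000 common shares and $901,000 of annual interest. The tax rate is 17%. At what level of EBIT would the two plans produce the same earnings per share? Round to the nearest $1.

$2,130,324

Set EPS_A = EPS_B: (EBIT − $74,000)(1 − 0.17) ÷ 920,000 = (EBIT − $901,000)(1 − 0.17) ÷ 550,000.
The (1 − t) factor cancels: (EBIT − 74,000) × 550,000 = (EBIT − 901,000) × 920,000.
Solving, EBIT = (901,000·920,000 − 74,000·550,000) / (920,000 − 550,000) = 788,220,000,000 / 370,000 = 2,130,324.32.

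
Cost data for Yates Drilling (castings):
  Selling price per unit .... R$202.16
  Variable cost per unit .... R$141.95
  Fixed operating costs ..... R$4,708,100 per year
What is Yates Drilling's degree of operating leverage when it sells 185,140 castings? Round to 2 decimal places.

Total contribution margin = 185,140 × R$60.21 = R$11,147,279.40.
Operating income = contribution − fixed costs = R$11,147,279.40 − R$4,708,100 = R$6,439,179.40.
So DOL = total CM / EBIT = R$11,147,279.40 / R$6,439,179.40 = 1.7312.

1.73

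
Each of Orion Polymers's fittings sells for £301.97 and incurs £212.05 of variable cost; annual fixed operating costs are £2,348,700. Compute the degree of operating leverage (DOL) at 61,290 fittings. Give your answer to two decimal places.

Total contribution margin = 61,290 × £89.92 = £5,511,196.80.
Operating income = contribution − fixed costs = £5,511,196.80 − £2,348,700 = £3,162,496.80.
Degree of operating leverage = £5,511,196.80 / £3,162,496.80 = 1.7427.

1.74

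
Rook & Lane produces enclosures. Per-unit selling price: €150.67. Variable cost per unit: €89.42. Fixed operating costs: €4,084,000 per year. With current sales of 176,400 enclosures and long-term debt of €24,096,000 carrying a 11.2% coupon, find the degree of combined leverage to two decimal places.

Contribution at this volume is 176,400 × €61.25 = €10,804,500.00.
Operating income = contribution − fixed costs = €10,804,500.00 − €4,084,000 = €6,720,500.00. Interest = €2,698,752.00, so EBIT − I = €4,021,748.00.
DCL = contribution ÷ (EBIT − I) = €10,804,500.00 ÷ €4,021,748.00 = 2.6865.

2.69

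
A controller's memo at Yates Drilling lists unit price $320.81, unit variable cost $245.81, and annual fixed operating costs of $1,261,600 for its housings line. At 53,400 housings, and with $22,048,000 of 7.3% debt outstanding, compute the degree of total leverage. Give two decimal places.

3.53

At 53,400 units, contribution = 53,400 × $75.00 = $4,005,000.00.
Subtracting fixed costs: EBIT = $4,005,000.00 − $1,261,600 = $2,743,400.00. Interest = $1,609,504.00, so EBIT − I = $1,133,896.00.
DCL = contribution ÷ (EBIT − I) = $4,005,000.00 ÷ $1,133,896.00 = 3.5321.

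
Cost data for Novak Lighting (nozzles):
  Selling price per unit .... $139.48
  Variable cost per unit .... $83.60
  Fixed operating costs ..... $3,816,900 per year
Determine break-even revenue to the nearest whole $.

$9,527,223

Contribution margin per unit = $139.48 − $83.60 = $55.88, a CM ratio of $55.88 ÷ $139.48 = 0.4006.
Break-even revenue = fixed costs × price ÷ CM = $3,816,900 × $139.48 ÷ $55.88 = $9,527,223.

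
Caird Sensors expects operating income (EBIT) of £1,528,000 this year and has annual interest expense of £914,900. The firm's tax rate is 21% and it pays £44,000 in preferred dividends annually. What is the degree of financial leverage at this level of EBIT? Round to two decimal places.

Interest = £914,900.00.
Pre-tax preferred-dividend burden = £44,000 ÷ (1 − 0.21) = £55,696.20.
DFL = EBIT ÷ [EBIT − I − D_p/(1−t)] = £1,528,000 ÷ [£1,528,000 − £914,900.00 − £55,696.20] = £1,528,000 ÷ £557,403.80 = 2.7413.

2.74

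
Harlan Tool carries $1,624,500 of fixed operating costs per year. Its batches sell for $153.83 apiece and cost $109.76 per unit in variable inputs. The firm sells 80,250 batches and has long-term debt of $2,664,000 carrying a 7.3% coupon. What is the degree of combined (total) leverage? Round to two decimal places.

2.06

Total contribution margin = 80,250 × $44.07 = $3,536,617.50.
Subtracting fixed costs: EBIT = $3,536,617.50 − $1,624,500 = $1,912,117.50. Interest = $194,472.00, so EBIT − I = $1,717,645.50.
DCL = contribution ÷ (EBIT − I) = $3,536,617.50 ÷ $1,717,645.50 = 2.0590.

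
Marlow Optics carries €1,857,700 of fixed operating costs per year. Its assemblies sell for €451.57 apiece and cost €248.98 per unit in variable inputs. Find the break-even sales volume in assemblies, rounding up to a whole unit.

9,170 assemblies

Unit CM = price − variable cost = €451.57 − €248.98 = €202.59.
Break-even Q = €1,857,700 / €202.59 = 9,169.75 → 9,170 assemblies.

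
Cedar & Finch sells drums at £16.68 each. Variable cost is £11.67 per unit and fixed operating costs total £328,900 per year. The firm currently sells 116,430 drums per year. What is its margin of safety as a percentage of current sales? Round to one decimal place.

43.6%

Contribution margin per unit = £16.68 − £11.67 = £5.01. Break-even units = £328,900 ÷ £5.01 = 65,648.70; break-even revenue = 65,648.70 × £16.68 = £1,095,020.36.
Current sales = 116,430 × £16.68 = £1,942,052.40.
Margin of safety = (£1,942,052.40 − £1,095,020.36) ÷ £1,942,052.40 = 43.6%.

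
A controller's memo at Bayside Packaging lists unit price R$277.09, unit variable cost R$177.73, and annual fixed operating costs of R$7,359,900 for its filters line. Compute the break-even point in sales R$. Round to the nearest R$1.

R$20,524,906

CM per unit = R$277.09 − R$177.73 = R$99.36; CM ratio = R$99.36 / R$277.09 = 0.3586.
Break-even sales = FC ÷ CM ratio = R$7,359,900 × R$277.09 / R$99.36 = R$20,524,906.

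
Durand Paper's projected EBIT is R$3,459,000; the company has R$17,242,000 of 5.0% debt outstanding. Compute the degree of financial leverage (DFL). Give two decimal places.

Annual interest charges come to R$862,100.00.
Degree of financial leverage = EBIT / (EBIT − interest) = R$3,459,000 / R$2,596,900.00 = 1.3320.

1.33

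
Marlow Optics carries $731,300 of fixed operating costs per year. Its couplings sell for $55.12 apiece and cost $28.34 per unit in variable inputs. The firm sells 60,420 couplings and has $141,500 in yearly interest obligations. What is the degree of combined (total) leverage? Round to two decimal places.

2.17

Contribution at this volume is 60,420 × $26.78 = $1,618,047.60.
EBIT = $1,618,047.60 − $731,300 = $886,747.60. Interest = $141,500.00, so EBIT − I = $745,247.60.
DCL = contribution ÷ (EBIT − I) = $1,618,047.60 ÷ $745,247.60 = 2.1712.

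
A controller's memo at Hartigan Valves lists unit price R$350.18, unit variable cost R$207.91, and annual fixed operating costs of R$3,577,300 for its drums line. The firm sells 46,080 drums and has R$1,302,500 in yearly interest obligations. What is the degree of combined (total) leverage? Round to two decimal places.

3.91

At 46,080 units, contribution = 46,080 × R$142.27 = R$6,555,801.60.
Operating income = contribution − fixed costs = R$6,555,801.60 − R$3,577,300 = R$2,978,501.60. Interest = R$1,302,500.00, so EBIT − I = R$1,676,001.60.
Degree of total leverage = total CM / (EBIT − interest) = R$6,555,801.60 / R$1,676,001.60 = 3.9116.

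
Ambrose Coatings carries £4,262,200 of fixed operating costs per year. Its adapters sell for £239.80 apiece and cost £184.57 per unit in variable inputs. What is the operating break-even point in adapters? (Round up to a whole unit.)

77,172 adapters

Each unit contributes £239.80 − £184.57 = £55.23.
Units to break even: £4,262,200 ÷ £55.23 = 77,171.83, rounded up to 77,172.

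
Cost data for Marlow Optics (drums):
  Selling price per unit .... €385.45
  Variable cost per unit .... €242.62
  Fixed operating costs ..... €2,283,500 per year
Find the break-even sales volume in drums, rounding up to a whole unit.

Contribution margin per unit = €385.45 − €242.62 = €142.83.
Break-even Q = €2,283,500 / €142.83 = 15,987.54 → 15,988 drums.

15,988 drums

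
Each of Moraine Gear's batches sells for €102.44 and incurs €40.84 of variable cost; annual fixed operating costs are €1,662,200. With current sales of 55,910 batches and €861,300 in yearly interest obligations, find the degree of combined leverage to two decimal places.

Contribution at this volume is 55,910 × €61.60 = €3,444,056.00.
Operating income = contribution − fixed costs = €3,444,056.00 − €1,662,200 = €1,781,856.00. Interest = €861,300.00, so EBIT − I = €920,556.00.
Degree of total leverage = total CM / (EBIT − interest) = €3,444,056.00 / €920,556.00 = 3.7413.

3.74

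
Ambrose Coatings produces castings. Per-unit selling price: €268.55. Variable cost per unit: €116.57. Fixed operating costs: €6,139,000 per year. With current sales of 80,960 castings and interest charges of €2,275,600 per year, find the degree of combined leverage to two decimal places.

3.16

At 80,960 units, contribution = 80,960 × €151.98 = €12,304,300.80.
Operating income = contribution − fixed costs = €12,304,300.80 − €6,139,000 = €6,165,300.80. Interest = €2,275,600.00.
DOL = €12,304,300.80 ÷ €6,165,300.80 = 1.9957; DFL = €6,165,300.80 ÷ €3,889,700.80 = 1.5850.
Combined leverage = 1.9957 × 1.5850 = 3.1632.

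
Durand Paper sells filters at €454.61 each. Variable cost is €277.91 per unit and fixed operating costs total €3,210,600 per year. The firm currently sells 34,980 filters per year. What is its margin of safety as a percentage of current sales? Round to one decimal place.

Contribution margin per unit = €454.61 − €277.91 = €176.70. Break-even units = €3,210,600 ÷ €176.70 = 18,169.78; break-even revenue = 18,169.78 × €454.61 = €8,260,163.36.
Current sales = 34,980 × €454.61 = €15,902,257.80.
Margin of safety = (€15,902,257.80 − €8,260,163.36) ÷ €15,902,257.80 = 48.1%.

48.1%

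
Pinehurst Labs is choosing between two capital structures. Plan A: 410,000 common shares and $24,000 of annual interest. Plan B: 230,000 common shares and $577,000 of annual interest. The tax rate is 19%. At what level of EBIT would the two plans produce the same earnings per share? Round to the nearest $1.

Set EPS_A = EPS_B: (EBIT − $24,000)(1 − 0.19) ÷ 410,000 = (EBIT − $577,000)(1 − 0.19) ÷ 230,000.
Cancelling (1 − t) and cross-multiplying: 230,000·(EBIT − 24,000) = 410,000·(EBIT − 577,000).
EBIT × (410,000 − 230,000) = 577,000 × 410,000 − 24,000 × 230,000 = 231,050,000,000, so EBIT = 231,050,000,000 ÷ 180,000 = 1,283,611.11.

$1,283,611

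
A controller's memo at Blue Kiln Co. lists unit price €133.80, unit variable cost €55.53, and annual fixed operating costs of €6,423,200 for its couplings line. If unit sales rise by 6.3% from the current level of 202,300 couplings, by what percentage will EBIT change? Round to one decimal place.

+10.6%

At 202,300 units, contribution = 202,300 × €78.27 = €15,834,021.00.
EBIT = €15,834,021.00 − €6,423,200 = €9,410,821.00.
So DOL = total CM / EBIT = €15,834,021.00 / €9,410,821.00 = 1.6825.
%ΔEBIT = DOL × %ΔSales = 1.6825 × +6.3% = +10.6%.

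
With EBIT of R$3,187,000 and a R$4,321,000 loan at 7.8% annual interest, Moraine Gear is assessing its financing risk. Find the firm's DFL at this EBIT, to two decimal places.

1.12

Annual interest charges come to R$337,038.00.
Degree of financial leverage = EBIT / (EBIT − interest) = R$3,187,000 / R$2,849,962.00 = 1.1183.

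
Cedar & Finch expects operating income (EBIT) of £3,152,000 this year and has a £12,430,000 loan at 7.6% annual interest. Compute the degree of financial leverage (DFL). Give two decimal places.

Annual interest charges come to £944,680.00.
DFL = EBIT ÷ (EBIT − I) = £3,152,000 ÷ (£3,152,000 − £944,680.00) = £3,152,000 ÷ £2,207,320.00 = 1.4280.

1.43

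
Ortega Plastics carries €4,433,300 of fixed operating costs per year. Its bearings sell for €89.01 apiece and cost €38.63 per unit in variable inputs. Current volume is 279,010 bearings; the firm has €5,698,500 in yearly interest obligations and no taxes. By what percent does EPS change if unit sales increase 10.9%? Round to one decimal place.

+39.0%

Total contribution margin = 279,010 × €50.38 = €14,056,523.80.
Subtracting fixed costs: EBIT = €14,056,523.80 − €4,433,300 = €9,623,223.80.
Interest = €5,698,500.00, so EBIT − I = €3,924,723.80.
Degree of combined leverage = contribution ÷ (EBIT − I) = €14,056,523.80 ÷ €3,924,723.80 = 3.5815.
EPS therefore changes by 3.5815 × (+10.9%) = +39.0%.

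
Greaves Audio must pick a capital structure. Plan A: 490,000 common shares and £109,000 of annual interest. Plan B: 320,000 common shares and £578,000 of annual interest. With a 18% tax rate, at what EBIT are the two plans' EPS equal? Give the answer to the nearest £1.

At indifference, (EBIT − 109,000)(1 − t)/490,000 = (EBIT − 578,000)(1 − t)/320,000.
The (1 − t) factor cancels: (EBIT − 109,000) × 320,000 = (EBIT − 578,000) × 490,000.
EBIT × (490,000 − 320,000) = 578,000 × 490,000 − 109,000 × 320,000 = 248,340,000,000, so EBIT = 248,340,000,000 ÷ 170,000 = 1,460,823.53.

£1,460,824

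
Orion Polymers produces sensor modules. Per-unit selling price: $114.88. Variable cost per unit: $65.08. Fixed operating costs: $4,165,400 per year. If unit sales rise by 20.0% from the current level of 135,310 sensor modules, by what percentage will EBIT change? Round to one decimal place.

At 135,310 units, contribution = 135,310 × $49.80 = $6,738,438.00.
Subtracting fixed costs: EBIT = $6,738,438.00 − $4,165,400 = $2,573,038.00.
DOL = contribution ÷ EBIT = $6,738,438.00 ÷ $2,573,038.00 = 2.6189.
Operating income changes by 2.6189 × +20.0% = +52.4%.

+52.4%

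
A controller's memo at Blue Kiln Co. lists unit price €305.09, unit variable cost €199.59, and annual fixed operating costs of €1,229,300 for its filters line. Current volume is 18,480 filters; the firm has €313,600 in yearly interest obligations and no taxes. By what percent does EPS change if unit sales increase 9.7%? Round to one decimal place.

+46.5%

At 18,480 units, contribution = 18,480 × €105.50 = €1,949,640.00.
Operating income = contribution − fixed costs = €1,949,640.00 − €1,229,300 = €720,340.00.
After interest of €313,600.00, pre-tax earnings = €406,740.00.
DCL = total CM / (EBIT − I) = €1,949,640.00 / €406,740.00 = 4.7933.
EPS therefore changes by 4.7933 × (+9.7%) = +46.5%.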